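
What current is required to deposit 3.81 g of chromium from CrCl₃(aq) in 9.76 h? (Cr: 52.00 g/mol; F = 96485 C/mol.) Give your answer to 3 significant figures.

0.604 A

n(Cr) = 3.81 / 52.00 = 0.07327 mol
Cr³⁺ + 3e⁻ → Cr, so n(e⁻) = 3 × 0.07327 = 0.2198 mol
Q = 0.2198 × 96485 = 21210 C
I = Q / t = 21210 / 35136 s = 0.604 A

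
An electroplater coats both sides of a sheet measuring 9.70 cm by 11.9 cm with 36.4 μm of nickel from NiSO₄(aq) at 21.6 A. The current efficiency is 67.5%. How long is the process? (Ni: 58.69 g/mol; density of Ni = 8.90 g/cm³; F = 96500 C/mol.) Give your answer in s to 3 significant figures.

1690 s

Plated area = 2 × 9.70 × 11.9 = 230.9 cm²
Volume = 230.9 × 36.4×10⁻⁴ cm = 0.8405 cm³
m(Ni) = 0.8405 × 8.90 = 7.480 g
n(Ni) = 7.480 / 58.69 = 0.1274 mol; n(e⁻) = 2 × 0.1274 = 0.2548 mol
Q = 0.2548 × 96500 / 0.675 = 36430 C
t = 36430 / 21.6 = 1687 s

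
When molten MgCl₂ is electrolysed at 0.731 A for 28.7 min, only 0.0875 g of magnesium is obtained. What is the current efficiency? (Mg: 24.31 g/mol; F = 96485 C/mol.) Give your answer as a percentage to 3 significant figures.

55.2%

Q = 0.731 × 1722 = 1259 C
n(e⁻) = 1259 / 96485 = 0.01305 mol
Mg²⁺ + 2e⁻ → Mg, so theoretical n(Mg) = 0.006525 mol → 0.1586 g
Efficiency = 0.0875 / 0.1586 = 0.5517 = 55.2%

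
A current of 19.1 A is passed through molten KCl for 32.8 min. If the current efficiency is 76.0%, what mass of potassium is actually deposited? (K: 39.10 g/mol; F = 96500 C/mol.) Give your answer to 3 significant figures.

Q = 19.1 × 1968 = 37590 C
n(e⁻) = 37590 / 96500 = 0.3895 mol
K⁺ + e⁻ → K, so theoretical m(K) = 0.3895 × 39.10 = 15.23 g
Actual mass = 76.0% × 15.23 = 11.6 g

11.6 g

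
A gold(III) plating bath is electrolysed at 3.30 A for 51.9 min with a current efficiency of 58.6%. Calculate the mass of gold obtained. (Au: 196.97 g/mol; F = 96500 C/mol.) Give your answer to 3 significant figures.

4.10 g

Q = 3.30 × 3114 = 10280 C
n(e⁻) = 10280 / 96500 = 0.1065 mol
Au³⁺ + 3e⁻ → Au, so theoretical m(Au) = 0.03550 × 196.97 = 6.992 g
Actual mass = 58.6% × 6.992 = 4.10 g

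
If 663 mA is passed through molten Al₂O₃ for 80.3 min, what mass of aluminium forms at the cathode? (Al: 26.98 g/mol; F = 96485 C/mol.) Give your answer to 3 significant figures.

Q = 0.663 A × 4818 s = 3194 C
Moles of electrons = 3194 / 96485 = 0.03310 mol
Al³⁺ + 3e⁻ → Al, so n(Al) = 0.03310 / 3 = 0.01103 mol
m = 0.01103 × 26.98 = 0.298 g

0.298 g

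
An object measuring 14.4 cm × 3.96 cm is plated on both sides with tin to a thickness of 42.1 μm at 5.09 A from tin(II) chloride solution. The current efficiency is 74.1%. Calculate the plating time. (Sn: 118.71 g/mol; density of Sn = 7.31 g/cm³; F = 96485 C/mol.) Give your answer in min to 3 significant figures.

Plated area = 2 × 14.4 × 3.96 = 114.0 cm²
Volume = 114.0 × 42.1×10⁻⁴ cm = 0.4799 cm³
m(Sn) = 0.4799 × 7.31 = 3.508 g
n(Sn) = 3.508 / 118.71 = 0.02955 mol; n(e⁻) = 2 × 0.02955 = 0.05910 mol
Q = 0.05910 × 96485 / 0.741 = 7695 C
t = 7695 / 5.09 = 1512 s = 25.2 min

25.2 min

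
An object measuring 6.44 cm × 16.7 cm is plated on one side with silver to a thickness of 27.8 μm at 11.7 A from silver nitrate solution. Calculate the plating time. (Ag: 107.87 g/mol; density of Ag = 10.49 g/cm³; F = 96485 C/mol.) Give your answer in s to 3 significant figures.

Plated area = 6.44 × 16.7 = 107.5 cm²
Volume = 107.5 × 27.8×10⁻⁴ cm = 0.2989 cm³
m(Ag) = 0.2989 × 10.49 = 3.135 g
n(Ag) = 3.135 / 107.87 = 0.02906 mol; n(e⁻) = 0.02906 mol
Q = 0.02906 × 96485 = 2804 C
t = 2804 / 11.7 = 239.7 s

240 s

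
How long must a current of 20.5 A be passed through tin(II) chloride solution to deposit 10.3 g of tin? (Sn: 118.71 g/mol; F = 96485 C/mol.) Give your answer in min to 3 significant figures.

n(Sn) = 10.3 / 118.71 = 0.08677 mol
Sn²⁺ + 2e⁻ → Sn, so n(e⁻) = 2 × 0.08677 = 0.1735 mol
Q = 0.1735 × 96485 = 16740 C
t = Q / I = 16740 / 20.5 = 816.6 s = 13.6 min

13.6 min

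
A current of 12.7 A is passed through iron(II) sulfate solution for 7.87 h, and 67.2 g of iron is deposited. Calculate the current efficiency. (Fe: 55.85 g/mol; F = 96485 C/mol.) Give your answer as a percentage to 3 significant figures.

Q = 12.7 × 28332 = 3.598×10^5 C
n(e⁻) = 3.598×10^5 / 96485 = 3.729 mol
Fe²⁺ + 2e⁻ → Fe, so theoretical n(Fe) = 1.865 mol → 104.2 g
Efficiency = 67.2 / 104.2 = 0.6449 = 64.5%

64.5%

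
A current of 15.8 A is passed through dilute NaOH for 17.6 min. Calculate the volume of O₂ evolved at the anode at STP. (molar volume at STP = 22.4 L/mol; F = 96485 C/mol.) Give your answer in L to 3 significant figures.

Charge passed = 15.8 × 1056 = 16680 C
n(e⁻) = 16680 / 96485 = 0.1729 mol
2H₂O → O₂ + 4H⁺ + 4e⁻, so n(O₂) = 0.1729 / 4 = 0.04323 mol
V = 0.04323 × 22.4 = 0.9684 L

0.968 L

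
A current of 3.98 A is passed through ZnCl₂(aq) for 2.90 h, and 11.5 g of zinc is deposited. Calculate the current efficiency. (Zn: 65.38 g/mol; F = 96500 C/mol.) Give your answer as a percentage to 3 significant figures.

Q = 3.98 × 10440 = 41550 C
n(e⁻) = 41550 / 96500 = 0.4306 mol
Zn²⁺ + 2e⁻ → Zn, so theoretical n(Zn) = 0.2153 mol → 14.08 g
Efficiency = 11.5 / 14.08 = 0.8168 = 81.7%

81.7%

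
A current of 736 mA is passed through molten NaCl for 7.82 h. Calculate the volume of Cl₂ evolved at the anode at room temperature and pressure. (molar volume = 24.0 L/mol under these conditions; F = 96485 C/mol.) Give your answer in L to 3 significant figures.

2.58 L

Q = 0.736 A × 28152 s = 20720 C
Moles of electrons = 20720 / 96485 = 0.2147 mol
2Cl⁻ → Cl₂ + 2e⁻, so n(Cl₂) = 0.2147 / 2 = 0.1074 mol
V = 0.1074 × 24.0 = 2.578 L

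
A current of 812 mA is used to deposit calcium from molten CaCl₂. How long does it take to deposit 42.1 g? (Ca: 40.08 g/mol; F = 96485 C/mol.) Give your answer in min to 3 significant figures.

4160 min

n(Ca) = 42.1 / 40.08 = 1.050 mol
Ca²⁺ + 2e⁻ → Ca, so n(e⁻) = 2 × 1.050 = 2.100 mol
Q = 2.100 × 96485 = 2.026×10^5 C
t = Q / I = 2.026×10^5 / 0.812 = 2.495×10^5 s = 4160 min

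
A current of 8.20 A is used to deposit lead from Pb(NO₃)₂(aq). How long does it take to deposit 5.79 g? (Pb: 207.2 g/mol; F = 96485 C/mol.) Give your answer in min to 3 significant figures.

11.0 min

n(Pb) = 5.79 / 207.2 = 0.02794 mol
Pb²⁺ + 2e⁻ → Pb, so n(e⁻) = 2 × 0.02794 = 0.05588 mol
Q = 0.05588 × 96485 = 5392 C
t = Q / I = 5392 / 8.20 = 657.6 s = 11.0 min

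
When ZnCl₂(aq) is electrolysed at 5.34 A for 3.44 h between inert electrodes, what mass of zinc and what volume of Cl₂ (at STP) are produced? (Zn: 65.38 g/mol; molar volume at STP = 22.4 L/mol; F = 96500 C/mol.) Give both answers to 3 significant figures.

Q = 5.34 × 12384 = 66130 C; n(e⁻) = 66130 / 96500 = 0.6853 mol
Cathode: Zn²⁺ + 2e⁻ → Zn → n(Zn) = 0.6853/2 = 0.3427 mol → 22.4 g
Anode: 2Cl⁻ → Cl₂ + 2e⁻ → n(Cl₂) = 0.6853/2 = 0.3427 mol → 7.68 L

22.4 g Zn; 7.68 L Cl₂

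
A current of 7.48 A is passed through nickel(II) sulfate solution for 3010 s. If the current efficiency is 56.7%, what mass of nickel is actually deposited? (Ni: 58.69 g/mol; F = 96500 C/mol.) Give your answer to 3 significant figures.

3.88 g

Q = 7.48 × 3010 = 22510 C
n(e⁻) = 22510 / 96500 = 0.2333 mol
Ni²⁺ + 2e⁻ → Ni, so theoretical m(Ni) = 0.1167 × 58.69 = 6.849 g
Actual mass = 56.7% × 6.849 = 3.88 g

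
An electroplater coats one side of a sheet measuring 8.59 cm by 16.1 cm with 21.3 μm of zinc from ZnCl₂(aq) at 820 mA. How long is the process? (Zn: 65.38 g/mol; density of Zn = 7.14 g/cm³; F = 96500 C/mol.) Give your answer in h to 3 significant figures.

2.10 h

Plated area = 8.59 × 16.1 = 138.3 cm²
Volume = 138.3 × 21.3×10⁻⁴ cm = 0.2946 cm³
m(Zn) = 0.2946 × 7.14 = 2.103 g
n(Zn) = 2.103 / 65.38 = 0.03217 mol; n(e⁻) = 2 × 0.03217 = 0.06434 mol
Q = 0.06434 × 96500 = 6209 C
t = 6209 / 0.820 = 7572 s = 2.10 h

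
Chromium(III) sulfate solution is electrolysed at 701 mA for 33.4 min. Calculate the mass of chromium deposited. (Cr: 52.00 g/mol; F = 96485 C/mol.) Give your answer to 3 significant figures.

Q = It = 0.701 × 2004 = 1405 C
Moles of electrons = 1405 / 96485 = 0.01456 mol
Cr³⁺ + 3e⁻ → Cr, so n(Cr) = 0.01456 / 3 = 0.004853 mol
m = 0.004853 × 52.00 = 0.252 g

0.252 g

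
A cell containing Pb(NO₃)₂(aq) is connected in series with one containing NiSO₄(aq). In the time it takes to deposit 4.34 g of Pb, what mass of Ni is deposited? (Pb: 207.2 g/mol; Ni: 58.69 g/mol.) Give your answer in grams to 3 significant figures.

n(Pb) = 4.34 / 207.2 = 0.02095 mol
Pb²⁺ + 2e⁻ → Pb, so n(e⁻) = 2 × 0.02095 = 0.04190 mol
Same current for the same time ⇒ same n(e⁻) = 0.04190 mol in both cells.
Ni²⁺ + 2e⁻ → Ni, so n(Ni) = 0.04190 / 2 = 0.02095 mol
m(Ni) = 0.02095 × 58.69 = 1.23 g

1.23 g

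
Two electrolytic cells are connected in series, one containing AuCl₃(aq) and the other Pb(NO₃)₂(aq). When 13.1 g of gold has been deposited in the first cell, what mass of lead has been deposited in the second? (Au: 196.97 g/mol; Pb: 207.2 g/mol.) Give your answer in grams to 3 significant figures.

20.7 g

n(Au) = 13.1 / 196.97 = 0.06651 mol
Au³⁺ + 3e⁻ → Au, so n(e⁻) = 3 × 0.06651 = 0.1995 mol
Same current for the same time ⇒ same n(e⁻) = 0.1995 mol in both cells.
Pb²⁺ + 2e⁻ → Pb, so n(Pb) = 0.1995 / 2 = 0.09975 mol
m(Pb) = 0.09975 × 207.2 = 20.7 g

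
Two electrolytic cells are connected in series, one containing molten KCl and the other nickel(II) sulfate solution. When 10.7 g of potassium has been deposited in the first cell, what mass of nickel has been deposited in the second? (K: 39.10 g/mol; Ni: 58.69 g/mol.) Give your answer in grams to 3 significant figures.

8.03 g

n(K) = 10.7 / 39.10 = 0.2737 mol
K⁺ + e⁻ → K, so n(e⁻) = 0.2737 mol
Same current for the same time ⇒ same n(e⁻) = 0.2737 mol in both cells.
Ni²⁺ + 2e⁻ → Ni, so n(Ni) = 0.2737 / 2 = 0.1369 mol
m(Ni) = 0.1369 × 58.69 = 8.03 g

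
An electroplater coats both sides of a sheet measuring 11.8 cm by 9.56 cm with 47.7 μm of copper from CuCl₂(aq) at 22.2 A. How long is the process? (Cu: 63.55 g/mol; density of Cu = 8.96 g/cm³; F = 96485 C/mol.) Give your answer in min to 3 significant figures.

22.0 min

Plated area = 2 × 11.8 × 9.56 = 225.6 cm²
Volume = 225.6 × 47.7×10⁻⁴ cm = 1.076 cm³
m(Cu) = 1.076 × 8.96 = 9.641 g
n(Cu) = 9.641 / 63.55 = 0.1517 mol; n(e⁻) = 2 × 0.1517 = 0.3034 mol
Q = 0.3034 × 96485 = 29270 C
t = 29270 / 22.2 = 1318 s = 22.0 min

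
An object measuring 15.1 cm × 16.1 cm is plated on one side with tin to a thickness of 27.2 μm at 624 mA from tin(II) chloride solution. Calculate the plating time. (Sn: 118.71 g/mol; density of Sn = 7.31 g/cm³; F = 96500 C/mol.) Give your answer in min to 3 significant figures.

Plated area = 15.1 × 16.1 = 243.1 cm²
Volume = 243.1 × 27.2×10⁻⁴ cm = 0.6612 cm³
m(Sn) = 0.6612 × 7.31 = 4.833 g
n(Sn) = 4.833 / 118.71 = 0.04071 mol; n(e⁻) = 2 × 0.04071 = 0.08142 mol
Q = 0.08142 × 96500 = 7857 C
t = 7857 / 0.624 = 12590 s = 210 min

210 min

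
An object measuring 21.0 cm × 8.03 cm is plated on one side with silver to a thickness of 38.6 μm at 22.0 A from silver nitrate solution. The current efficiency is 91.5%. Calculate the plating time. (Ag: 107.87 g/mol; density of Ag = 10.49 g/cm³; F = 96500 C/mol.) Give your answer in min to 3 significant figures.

Plated area = 21.0 × 8.03 = 168.6 cm²
Volume = 168.6 × 38.6×10⁻⁴ cm = 0.6508 cm³
m(Ag) = 0.6508 × 10.49 = 6.827 g
n(Ag) = 6.827 / 107.87 = 0.06329 mol; n(e⁻) = 0.06329 mol
Q = 0.06329 × 96500 / 0.915 = 6675 C
t = 6675 / 22.0 = 303.4 s = 5.06 min

5.06 min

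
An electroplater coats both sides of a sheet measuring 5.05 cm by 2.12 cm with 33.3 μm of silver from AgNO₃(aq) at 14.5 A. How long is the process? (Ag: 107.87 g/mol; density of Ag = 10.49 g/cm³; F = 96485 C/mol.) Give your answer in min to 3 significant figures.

Plated area = 2 × 5.05 × 2.12 = 21.41 cm²
Volume = 21.41 × 33.3×10⁻⁴ cm = 0.07130 cm³
m(Ag) = 0.07130 × 10.49 = 0.7479 g
n(Ag) = 0.7479 / 107.87 = 0.006933 mol; n(e⁻) = 0.006933 mol
Q = 0.006933 × 96485 = 668.9 C
t = 668.9 / 14.5 = 46.13 s = 0.769 min

0.769 min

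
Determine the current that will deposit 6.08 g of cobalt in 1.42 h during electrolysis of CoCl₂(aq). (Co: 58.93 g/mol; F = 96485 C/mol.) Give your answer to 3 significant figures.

n(Co) = 6.08 / 58.93 = 0.1032 mol
Co²⁺ + 2e⁻ → Co, so n(e⁻) = 2 × 0.1032 = 0.2064 mol
Q = 0.2064 × 96485 = 19910 C
I = Q / t = 19910 / 5112 s = 3.89 A

3.89 A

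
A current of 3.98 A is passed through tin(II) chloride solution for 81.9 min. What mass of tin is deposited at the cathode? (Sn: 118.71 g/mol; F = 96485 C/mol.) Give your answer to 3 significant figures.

12.0 g

Charge passed = 3.98 × 4914 = 19560 C
n(e⁻) = Q/F = 19560/96485 = 0.2027 mol
Sn²⁺ + 2e⁻ → Sn, so n(Sn) = 0.2027 / 2 = 0.1014 mol
m = 0.1014 × 118.71 = 12.0 g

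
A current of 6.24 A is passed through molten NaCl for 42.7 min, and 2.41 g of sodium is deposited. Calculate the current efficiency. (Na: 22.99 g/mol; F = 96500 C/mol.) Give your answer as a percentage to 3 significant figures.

63.3%

Q = 6.24 × 2562 = 15990 C
n(e⁻) = 15990 / 96500 = 0.1657 mol
Na⁺ + e⁻ → Na, so theoretical n(Na) = 0.1657 mol → 3.809 g
Efficiency = 2.41 / 3.809 = 0.6327 = 63.3%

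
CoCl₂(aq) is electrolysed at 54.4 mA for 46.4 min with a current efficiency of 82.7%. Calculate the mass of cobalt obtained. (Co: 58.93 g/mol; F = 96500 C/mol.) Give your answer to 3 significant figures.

0.0382 g

Q = 0.0544 × 2784 = 151.4 C
n(e⁻) = 151.4 / 96500 = 0.001569 mol
Co²⁺ + 2e⁻ → Co, so theoretical m(Co) = 7.845×10^-4 × 58.93 = 0.04623 g
Actual mass = 82.7% × 0.04623 = 0.0382 g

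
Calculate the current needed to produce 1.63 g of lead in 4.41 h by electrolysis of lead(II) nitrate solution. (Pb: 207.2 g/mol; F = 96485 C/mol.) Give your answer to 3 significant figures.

n(Pb) = 1.63 / 207.2 = 0.007867 mol
Pb²⁺ + 2e⁻ → Pb, so n(e⁻) = 2 × 0.007867 = 0.01573 mol
Q = 0.01573 × 96485 = 1518 C
I = Q / t = 1518 / 15876 s = 0.0956 A

0.0956 A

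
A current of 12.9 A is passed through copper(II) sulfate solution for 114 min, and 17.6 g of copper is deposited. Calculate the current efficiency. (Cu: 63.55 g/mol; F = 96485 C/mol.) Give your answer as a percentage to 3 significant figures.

Q = 12.9 × 6840 = 88240 C
n(e⁻) = 88240 / 96485 = 0.9145 mol
Cu²⁺ + 2e⁻ → Cu, so theoretical n(Cu) = 0.4573 mol → 29.06 g
Efficiency = 17.6 / 29.06 = 0.6056 = 60.6%

60.6%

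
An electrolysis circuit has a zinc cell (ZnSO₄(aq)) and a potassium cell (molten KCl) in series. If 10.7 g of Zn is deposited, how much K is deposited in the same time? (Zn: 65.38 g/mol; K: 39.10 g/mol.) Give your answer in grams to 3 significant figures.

12.8 g

n(Zn) = 10.7 / 65.38 = 0.1637 mol
Zn²⁺ + 2e⁻ → Zn, so n(e⁻) = 2 × 0.1637 = 0.3274 mol
Same current for the same time ⇒ same n(e⁻) = 0.3274 mol in both cells.
K⁺ + e⁻ → K, so n(K) = 0.3274 mol
m(K) = 0.3274 × 39.10 = 12.8 g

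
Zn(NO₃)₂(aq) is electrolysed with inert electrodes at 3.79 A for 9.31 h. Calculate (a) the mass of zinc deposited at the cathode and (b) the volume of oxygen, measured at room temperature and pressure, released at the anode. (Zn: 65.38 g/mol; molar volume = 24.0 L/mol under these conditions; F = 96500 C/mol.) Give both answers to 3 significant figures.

43.0 g Zn; 7.90 L O₂

Q = 3.79 × 33516 = 1.270×10^5 C; n(e⁻) = 1.270×10^5 / 96500 = 1.316 mol
Cathode: Zn²⁺ + 2e⁻ → Zn → n(Zn) = 1.316/2 = 0.6580 mol → 43.0 g
Anode: 2H₂O → O₂ + 4H⁺ + 4e⁻ → n(O₂) = 1.316/4 = 0.3290 mol → 7.90 L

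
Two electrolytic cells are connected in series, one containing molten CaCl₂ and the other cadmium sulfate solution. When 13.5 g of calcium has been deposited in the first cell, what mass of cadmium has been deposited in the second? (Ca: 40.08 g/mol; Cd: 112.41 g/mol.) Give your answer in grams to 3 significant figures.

n(Ca) = 13.5 / 40.08 = 0.3368 mol
Ca²⁺ + 2e⁻ → Ca, so n(e⁻) = 2 × 0.3368 = 0.6736 mol
In series, the same 0.6736 mol of electrons flows through the second cell.
Cd²⁺ + 2e⁻ → Cd, so n(Cd) = 0.6736 / 2 = 0.3368 mol
m(Cd) = 0.3368 × 112.41 = 37.9 g

37.9 g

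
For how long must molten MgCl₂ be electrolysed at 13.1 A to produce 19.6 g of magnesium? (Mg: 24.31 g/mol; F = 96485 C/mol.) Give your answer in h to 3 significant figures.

n(Mg) = 19.6 / 24.31 = 0.8063 mol
Mg²⁺ + 2e⁻ → Mg, so n(e⁻) = 2 × 0.8063 = 1.613 mol
Q = 1.613 × 96485 = 1.556×10^5 C
t = Q / I = 1.556×10^5 / 13.1 = 11880 s = 3.30 h

3.30 h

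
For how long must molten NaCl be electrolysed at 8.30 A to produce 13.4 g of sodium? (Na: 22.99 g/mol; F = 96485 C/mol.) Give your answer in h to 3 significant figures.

1.88 h

n(Na) = 13.4 / 22.99 = 0.5829 mol
Na⁺ + e⁻ → Na, so n(e⁻) = 0.5829 mol
Q = 0.5829 × 96485 = 56240 C
t = Q / I = 56240 / 8.30 = 6776 s = 1.88 h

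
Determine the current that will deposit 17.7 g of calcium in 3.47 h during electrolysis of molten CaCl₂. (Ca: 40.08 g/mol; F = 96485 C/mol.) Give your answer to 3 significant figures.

n(Ca) = 17.7 / 40.08 = 0.4416 mol
Ca²⁺ + 2e⁻ → Ca, so n(e⁻) = 2 × 0.4416 = 0.8832 mol
Q = 0.8832 × 96485 = 85220 C
I = Q / t = 85220 / 12492 s = 6.82 A

6.82 A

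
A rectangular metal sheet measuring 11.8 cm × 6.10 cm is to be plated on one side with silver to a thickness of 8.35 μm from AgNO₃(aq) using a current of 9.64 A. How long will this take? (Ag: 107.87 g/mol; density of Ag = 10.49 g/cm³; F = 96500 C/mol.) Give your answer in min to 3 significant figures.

Plated area = 11.8 × 6.10 = 71.98 cm²
Volume = 71.98 × 8.35×10⁻⁴ cm = 0.06010 cm³
m(Ag) = 0.06010 × 10.49 = 0.6304 g
n(Ag) = 0.6304 / 107.87 = 0.005844 mol; n(e⁻) = 0.005844 mol
Q = 0.005844 × 96500 = 563.9 C
t = 563.9 / 9.64 = 58.50 s = 0.975 min

0.975 min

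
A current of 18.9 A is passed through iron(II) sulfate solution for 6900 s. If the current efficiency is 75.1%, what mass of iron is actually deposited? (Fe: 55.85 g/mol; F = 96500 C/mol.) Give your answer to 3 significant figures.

Q = 18.9 × 6900 = 1.304×10^5 C
n(e⁻) = 1.304×10^5 / 96500 = 1.351 mol
Fe²⁺ + 2e⁻ → Fe, so theoretical m(Fe) = 0.6755 × 55.85 = 37.73 g
Actual mass = 75.1% × 37.73 = 28.3 g

28.3 g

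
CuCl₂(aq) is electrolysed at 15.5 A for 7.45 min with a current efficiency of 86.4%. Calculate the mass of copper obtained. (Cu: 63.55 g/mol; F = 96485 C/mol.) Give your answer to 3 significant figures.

Q = 15.5 × 447 = 6929 C
n(e⁻) = 6929 / 96485 = 0.07181 mol
Cu²⁺ + 2e⁻ → Cu, so theoretical m(Cu) = 0.03591 × 63.55 = 2.282 g
Actual mass = 86.4% × 2.282 = 1.97 g

1.97 g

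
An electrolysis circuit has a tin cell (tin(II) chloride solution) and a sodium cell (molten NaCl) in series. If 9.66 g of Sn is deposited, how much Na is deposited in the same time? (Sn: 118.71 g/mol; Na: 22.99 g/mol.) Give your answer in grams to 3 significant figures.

n(Sn) = 9.66 / 118.71 = 0.08137 mol
Sn²⁺ + 2e⁻ → Sn, so n(e⁻) = 2 × 0.08137 = 0.1627 mol
Same current for the same time ⇒ same n(e⁻) = 0.1627 mol in both cells.
Na⁺ + e⁻ → Na, so n(Na) = 0.1627 mol
m(Na) = 0.1627 × 22.99 = 3.74 g

3.74 g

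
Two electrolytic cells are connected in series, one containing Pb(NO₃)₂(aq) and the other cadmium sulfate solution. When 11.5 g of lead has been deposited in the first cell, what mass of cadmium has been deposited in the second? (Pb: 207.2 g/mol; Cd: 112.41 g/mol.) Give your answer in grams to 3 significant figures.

6.24 g

n(Pb) = 11.5 / 207.2 = 0.05550 mol
Pb²⁺ + 2e⁻ → Pb, so n(e⁻) = 2 × 0.05550 = 0.1110 mol
The cells are in series, so the same charge (and hence the same n(e⁻) = 0.1110 mol) passes through both.
Cd²⁺ + 2e⁻ → Cd, so n(Cd) = 0.1110 / 2 = 0.05550 mol
m(Cd) = 0.05550 × 112.41 = 6.24 g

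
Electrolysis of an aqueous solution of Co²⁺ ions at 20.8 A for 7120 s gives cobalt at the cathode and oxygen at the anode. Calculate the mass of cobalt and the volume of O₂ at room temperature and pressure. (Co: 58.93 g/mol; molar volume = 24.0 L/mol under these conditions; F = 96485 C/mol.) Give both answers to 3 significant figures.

45.2 g Co; 9.21 L O₂

Q = 20.8 × 7120 = 1.481×10^5 C; n(e⁻) = 1.481×10^5 / 96485 = 1.535 mol
Cathode: Co²⁺ + 2e⁻ → Co → n(Co) = 1.535/2 = 0.7675 mol → 45.2 g
Anode: 2H₂O → O₂ + 4H⁺ + 4e⁻ → n(O₂) = 1.535/4 = 0.3838 mol → 9.21 L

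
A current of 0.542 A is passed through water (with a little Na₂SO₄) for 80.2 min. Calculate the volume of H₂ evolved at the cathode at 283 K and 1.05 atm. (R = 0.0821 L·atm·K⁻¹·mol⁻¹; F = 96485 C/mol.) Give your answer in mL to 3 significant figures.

299 mL

Q = 0.542 A × 4812 s = 2608 C
Moles of electrons = 2608 / 96485 = 0.02703 mol
2H⁺ + 2e⁻ → H₂, so n(H₂) = 0.02703 / 2 = 0.01352 mol
V = nRT/P = 0.01352 × 0.0821 × 283 / 1.05 = 0.2992 L
= 299 mL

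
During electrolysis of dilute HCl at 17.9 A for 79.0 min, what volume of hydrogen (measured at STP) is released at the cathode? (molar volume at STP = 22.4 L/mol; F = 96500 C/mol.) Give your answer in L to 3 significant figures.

9.85 L

Q = 17.9 A × 4740 s = 84850 C
Moles of electrons = 84850 / 96500 = 0.8793 mol
2H⁺ + 2e⁻ → H₂, so n(H₂) = 0.8793 / 2 = 0.4397 mol
V = 0.4397 × 22.4 = 9.849 L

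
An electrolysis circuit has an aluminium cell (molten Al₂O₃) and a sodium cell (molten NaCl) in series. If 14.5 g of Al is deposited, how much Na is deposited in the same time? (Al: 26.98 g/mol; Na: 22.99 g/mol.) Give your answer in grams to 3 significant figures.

n(Al) = 14.5 / 26.98 = 0.5374 mol
Al³⁺ + 3e⁻ → Al, so n(e⁻) = 3 × 0.5374 = 1.612 mol
The cells are in series, so the same charge (and hence the same n(e⁻) = 1.612 mol) passes through both.
Na⁺ + e⁻ → Na, so n(Na) = 1.612 mol
m(Na) = 1.612 × 22.99 = 37.1 g

37.1 g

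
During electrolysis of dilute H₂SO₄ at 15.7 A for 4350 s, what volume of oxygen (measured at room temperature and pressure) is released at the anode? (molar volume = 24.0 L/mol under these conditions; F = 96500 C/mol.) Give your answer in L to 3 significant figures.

Charge passed = 15.7 × 4350 = 68300 C
Moles of electrons = 68300 / 96500 = 0.7078 mol
2H₂O → O₂ + 4H⁺ + 4e⁻, so n(O₂) = 0.7078 / 4 = 0.1770 mol
V = 0.1770 × 24.0 = 4.248 L

4.25 L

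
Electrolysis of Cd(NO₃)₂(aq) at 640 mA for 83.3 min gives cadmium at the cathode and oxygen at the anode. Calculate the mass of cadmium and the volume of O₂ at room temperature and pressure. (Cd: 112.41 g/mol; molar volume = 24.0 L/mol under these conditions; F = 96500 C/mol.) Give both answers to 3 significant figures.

Q = 0.640 × 4998 = 3199 C; n(e⁻) = 3199 / 96500 = 0.03315 mol
Cathode: Cd²⁺ + 2e⁻ → Cd → n(Cd) = 0.03315/2 = 0.01658 mol → 1.86 g
Anode: 2H₂O → O₂ + 4H⁺ + 4e⁻ → n(O₂) = 0.03315/4 = 0.008288 mol → 0.199 L

1.86 g Cd; 0.199 L O₂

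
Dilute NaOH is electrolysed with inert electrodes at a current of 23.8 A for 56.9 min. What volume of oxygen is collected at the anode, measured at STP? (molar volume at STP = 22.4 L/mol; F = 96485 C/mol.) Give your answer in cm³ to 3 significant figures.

4720 cm³

Q = 23.8 A × 3414 s = 81250 C
n(e⁻) = 81250 / 96485 = 0.8421 mol
2H₂O → O₂ + 4H⁺ + 4e⁻, so n(O₂) = 0.8421 / 4 = 0.2105 mol
V = 0.2105 × 22.4 = 4.715 L
= 4720 cm³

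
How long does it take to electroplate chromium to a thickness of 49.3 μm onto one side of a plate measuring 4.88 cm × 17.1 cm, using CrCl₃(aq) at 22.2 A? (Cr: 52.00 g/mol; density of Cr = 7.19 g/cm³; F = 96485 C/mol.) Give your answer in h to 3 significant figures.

Plated area = 4.88 × 17.1 = 83.45 cm²
Volume = 83.45 × 49.3×10⁻⁴ cm = 0.4114 cm³
m(Cr) = 0.4114 × 7.19 = 2.958 g
n(Cr) = 2.958 / 52.00 = 0.05688 mol; n(e⁻) = 3 × 0.05688 = 0.1706 mol
Q = 0.1706 × 96485 = 16460 C
t = 16460 / 22.2 = 741.4 s = 0.206 h

0.206 h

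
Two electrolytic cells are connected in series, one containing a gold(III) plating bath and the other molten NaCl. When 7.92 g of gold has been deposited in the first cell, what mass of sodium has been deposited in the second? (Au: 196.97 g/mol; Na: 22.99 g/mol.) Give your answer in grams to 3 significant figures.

2.77 g

n(Au) = 7.92 / 196.97 = 0.04021 mol
Au³⁺ + 3e⁻ → Au, so n(e⁻) = 3 × 0.04021 = 0.1206 mol
In series, the same 0.1206 mol of electrons flows through the second cell.
Na⁺ + e⁻ → Na, so n(Na) = 0.1206 mol
m(Na) = 0.1206 × 22.99 = 2.77 g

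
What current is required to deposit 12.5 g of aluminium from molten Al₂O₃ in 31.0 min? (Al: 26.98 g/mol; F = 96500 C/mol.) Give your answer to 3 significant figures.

72.1 A

n(Al) = 12.5 / 26.98 = 0.4633 mol
Al³⁺ + 3e⁻ → Al, so n(e⁻) = 3 × 0.4633 = 1.390 mol
Q = 1.390 × 96500 = 1.341×10^5 C
I = Q / t = 1.341×10^5 / 1860 s = 72.1 A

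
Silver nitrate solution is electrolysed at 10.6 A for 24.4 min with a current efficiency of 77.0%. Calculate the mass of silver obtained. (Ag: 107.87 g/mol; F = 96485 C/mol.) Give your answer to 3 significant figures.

13.4 g

Q = 10.6 × 1464 = 15520 C
n(e⁻) = 15520 / 96485 = 0.1609 mol
Ag⁺ + e⁻ → Ag, so theoretical m(Ag) = 0.1609 × 107.87 = 17.36 g
Actual mass = 77.0% × 17.36 = 13.4 g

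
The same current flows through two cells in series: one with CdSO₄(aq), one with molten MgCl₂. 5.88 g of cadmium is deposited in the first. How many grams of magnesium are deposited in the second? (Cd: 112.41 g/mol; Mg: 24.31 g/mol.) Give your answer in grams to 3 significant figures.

n(Cd) = 5.88 / 112.41 = 0.05231 mol
Cd²⁺ + 2e⁻ → Cd, so n(e⁻) = 2 × 0.05231 = 0.1046 mol
Since the cells are in series, n(e⁻) in the Mg cell is also 0.1046 mol.
Mg²⁺ + 2e⁻ → Mg, so n(Mg) = 0.1046 / 2 = 0.05230 mol
m(Mg) = 0.05230 × 24.31 = 1.27 g

1.27 g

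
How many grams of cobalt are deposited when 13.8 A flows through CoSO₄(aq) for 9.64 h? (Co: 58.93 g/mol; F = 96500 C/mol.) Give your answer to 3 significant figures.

146 g

Q = It = 13.8 × 34704 = 4.789×10^5 C
n(e⁻) = Q/F = 4.789×10^5/96500 = 4.963 mol
Co²⁺ + 2e⁻ → Co, so n(Co) = 4.963 / 2 = 2.482 mol
m = 2.482 × 58.93 = 146 g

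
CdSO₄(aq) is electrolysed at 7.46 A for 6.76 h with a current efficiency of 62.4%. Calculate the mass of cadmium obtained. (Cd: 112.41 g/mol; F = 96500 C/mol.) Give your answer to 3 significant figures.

Q = 7.46 × 24336 = 1.815×10^5 C
n(e⁻) = 1.815×10^5 / 96500 = 1.881 mol
Cd²⁺ + 2e⁻ → Cd, so theoretical m(Cd) = 0.9405 × 112.41 = 105.7 g
Actual mass = 62.4% × 105.7 = 66.0 g

66.0 g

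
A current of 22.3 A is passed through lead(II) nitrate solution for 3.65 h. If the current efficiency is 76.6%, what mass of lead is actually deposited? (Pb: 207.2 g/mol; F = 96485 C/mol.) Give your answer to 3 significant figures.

Q = 22.3 × 13140 = 2.930×10^5 C
n(e⁻) = 2.930×10^5 / 96485 = 3.037 mol
Pb²⁺ + 2e⁻ → Pb, so theoretical m(Pb) = 1.519 × 207.2 = 314.7 g
Actual mass = 76.6% × 314.7 = 241 g

241 g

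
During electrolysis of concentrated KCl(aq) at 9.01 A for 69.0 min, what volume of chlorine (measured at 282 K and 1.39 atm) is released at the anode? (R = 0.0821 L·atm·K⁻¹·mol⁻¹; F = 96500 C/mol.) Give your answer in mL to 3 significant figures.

Q = It = 9.01 × 4140 = 37300 C
n(e⁻) = 37300 / 96500 = 0.3865 mol
2Cl⁻ → Cl₂ + 2e⁻, so n(Cl₂) = 0.3865 / 2 = 0.1933 mol
V = nRT/P = 0.1933 × 0.0821 × 282 / 1.39 = 3.220 L
= 3220 mL

3220 mL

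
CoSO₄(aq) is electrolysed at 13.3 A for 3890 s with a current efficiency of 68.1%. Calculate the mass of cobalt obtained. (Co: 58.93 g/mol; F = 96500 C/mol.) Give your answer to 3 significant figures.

Q = 13.3 × 3890 = 51740 C
n(e⁻) = 51740 / 96500 = 0.5362 mol
Co²⁺ + 2e⁻ → Co, so theoretical m(Co) = 0.2681 × 58.93 = 15.80 g
Actual mass = 68.1% × 15.80 = 10.8 g

10.8 g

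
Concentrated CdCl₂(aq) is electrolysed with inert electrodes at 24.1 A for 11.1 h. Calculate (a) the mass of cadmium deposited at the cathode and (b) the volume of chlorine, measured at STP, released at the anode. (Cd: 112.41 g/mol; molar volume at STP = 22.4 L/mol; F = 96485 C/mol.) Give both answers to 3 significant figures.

Q = 24.1 × 39960 = 9.630×10^5 C; n(e⁻) = 9.630×10^5 / 96485 = 9.981 mol
Cathode: Cd²⁺ + 2e⁻ → Cd → n(Cd) = 9.981/2 = 4.991 mol → 561 g
Anode: 2Cl⁻ → Cl₂ + 2e⁻ → n(Cl₂) = 9.981/2 = 4.991 mol → 112 L

561 g Cd; 112 L Cl₂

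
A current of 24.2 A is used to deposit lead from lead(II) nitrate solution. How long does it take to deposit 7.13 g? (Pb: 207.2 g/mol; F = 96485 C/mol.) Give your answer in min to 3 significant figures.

n(Pb) = 7.13 / 207.2 = 0.03441 mol
Pb²⁺ + 2e⁻ → Pb, so n(e⁻) = 2 × 0.03441 = 0.06882 mol
Q = 0.06882 × 96485 = 6640 C
t = Q / I = 6640 / 24.2 = 274.4 s = 4.57 min

4.57 min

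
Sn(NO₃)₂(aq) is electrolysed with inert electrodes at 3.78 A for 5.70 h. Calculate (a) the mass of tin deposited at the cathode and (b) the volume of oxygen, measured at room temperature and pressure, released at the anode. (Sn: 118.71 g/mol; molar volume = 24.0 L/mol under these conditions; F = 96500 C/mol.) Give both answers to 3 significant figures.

Q = 3.78 × 20520 = 77570 C; n(e⁻) = 77570 / 96500 = 0.8038 mol
Cathode: Sn²⁺ + 2e⁻ → Sn → n(Sn) = 0.8038/2 = 0.4019 mol → 47.7 g
Anode: 2H₂O → O₂ + 4H⁺ + 4e⁻ → n(O₂) = 0.8038/4 = 0.2010 mol → 4.82 L

47.7 g Sn; 4.82 L O₂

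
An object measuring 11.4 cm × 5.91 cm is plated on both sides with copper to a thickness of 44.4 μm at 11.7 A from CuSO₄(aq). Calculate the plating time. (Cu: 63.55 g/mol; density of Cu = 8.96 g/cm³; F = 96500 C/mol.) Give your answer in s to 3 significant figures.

1390 s

Plated area = 2 × 11.4 × 5.91 = 134.7 cm²
Volume = 134.7 × 44.4×10⁻⁴ cm = 0.5981 cm³
m(Cu) = 0.5981 × 8.96 = 5.359 g
n(Cu) = 5.359 / 63.55 = 0.08433 mol; n(e⁻) = 2 × 0.08433 = 0.1687 mol
Q = 0.1687 × 96500 = 16280 C
t = 16280 / 11.7 = 1391 s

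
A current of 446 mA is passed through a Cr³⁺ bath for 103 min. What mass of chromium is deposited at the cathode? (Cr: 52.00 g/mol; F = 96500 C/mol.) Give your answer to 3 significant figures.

0.495 g

Q = It = 0.446 × 6180 = 2756 C
n(e⁻) = Q/F = 2756/96500 = 0.02856 mol
Cr³⁺ + 3e⁻ → Cr, so n(Cr) = 0.02856 / 3 = 0.009520 mol
m = 0.009520 × 52.00 = 0.495 g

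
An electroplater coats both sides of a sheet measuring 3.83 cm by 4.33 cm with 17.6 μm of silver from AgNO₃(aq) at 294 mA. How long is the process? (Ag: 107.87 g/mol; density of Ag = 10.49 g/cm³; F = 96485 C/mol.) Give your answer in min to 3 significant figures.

Plated area = 2 × 3.83 × 4.33 = 33.17 cm²
Volume = 33.17 × 17.6×10⁻⁴ cm = 0.05838 cm³
m(Ag) = 0.05838 × 10.49 = 0.6124 g
n(Ag) = 0.6124 / 107.87 = 0.005677 mol; n(e⁻) = 0.005677 mol
Q = 0.005677 × 96485 = 547.7 C
t = 547.7 / 0.294 = 1863 s = 31.1 min

31.1 min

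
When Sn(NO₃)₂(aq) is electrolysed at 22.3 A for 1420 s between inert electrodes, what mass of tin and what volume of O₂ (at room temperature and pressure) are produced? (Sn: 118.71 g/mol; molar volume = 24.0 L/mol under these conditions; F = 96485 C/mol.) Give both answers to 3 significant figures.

19.5 g Sn; 1.97 L O₂

Q = 22.3 × 1420 = 31670 C; n(e⁻) = 31670 / 96485 = 0.3282 mol
Cathode: Sn²⁺ + 2e⁻ → Sn → n(Sn) = 0.3282/2 = 0.1641 mol → 19.5 g
Anode: 2H₂O → O₂ + 4H⁺ + 4e⁻ → n(O₂) = 0.3282/4 = 0.08205 mol → 1.97 L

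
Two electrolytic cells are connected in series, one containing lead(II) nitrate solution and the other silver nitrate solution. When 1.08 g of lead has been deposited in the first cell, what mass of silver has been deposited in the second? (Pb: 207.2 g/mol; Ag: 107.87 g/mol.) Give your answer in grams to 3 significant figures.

n(Pb) = 1.08 / 207.2 = 0.005212 mol
Pb²⁺ + 2e⁻ → Pb, so n(e⁻) = 2 × 0.005212 = 0.01042 mol
In series, the same 0.01042 mol of electrons flows through the second cell.
Ag⁺ + e⁻ → Ag, so n(Ag) = 0.01042 mol
m(Ag) = 0.01042 × 107.87 = 1.12 g

1.12 g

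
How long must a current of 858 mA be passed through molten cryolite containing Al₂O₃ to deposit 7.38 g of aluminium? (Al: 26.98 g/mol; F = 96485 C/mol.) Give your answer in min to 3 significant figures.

1540 min

n(Al) = 7.38 / 26.98 = 0.2735 mol
Al³⁺ + 3e⁻ → Al, so n(e⁻) = 3 × 0.2735 = 0.8205 mol
Q = 0.8205 × 96485 = 79170 C
t = Q / I = 79170 / 0.858 = 92270 s = 1540 min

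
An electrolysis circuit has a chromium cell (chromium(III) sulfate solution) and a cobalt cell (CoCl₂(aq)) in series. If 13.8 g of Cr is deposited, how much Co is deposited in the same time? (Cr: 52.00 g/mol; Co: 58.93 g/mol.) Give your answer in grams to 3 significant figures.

23.5 g

n(Cr) = 13.8 / 52.00 = 0.2654 mol
Cr³⁺ + 3e⁻ → Cr, so n(e⁻) = 3 × 0.2654 = 0.7962 mol
In series, the same 0.7962 mol of electrons flows through the second cell.
Co²⁺ + 2e⁻ → Co, so n(Co) = 0.7962 / 2 = 0.3981 mol
m(Co) = 0.3981 × 58.93 = 23.5 g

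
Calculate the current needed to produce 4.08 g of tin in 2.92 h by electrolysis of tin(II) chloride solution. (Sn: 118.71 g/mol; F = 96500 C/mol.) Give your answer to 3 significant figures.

n(Sn) = 4.08 / 118.71 = 0.03437 mol
Sn²⁺ + 2e⁻ → Sn, so n(e⁻) = 2 × 0.03437 = 0.06874 mol
Q = 0.06874 × 96500 = 6633 C
I = Q / t = 6633 / 10512 s = 0.631 A

0.631 A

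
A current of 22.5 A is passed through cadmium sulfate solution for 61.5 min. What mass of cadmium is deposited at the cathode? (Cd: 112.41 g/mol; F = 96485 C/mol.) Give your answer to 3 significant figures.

48.4 g

Q = 22.5 A × 3690 s = 83030 C
n(e⁻) = Q/F = 83030/96485 = 0.8605 mol
Cd²⁺ + 2e⁻ → Cd, so n(Cd) = 0.8605 / 2 = 0.4303 mol
m = 0.4303 × 112.41 = 48.4 g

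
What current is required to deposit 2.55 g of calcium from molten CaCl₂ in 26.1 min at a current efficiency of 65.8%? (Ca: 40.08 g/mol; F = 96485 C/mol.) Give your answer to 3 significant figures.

n(Ca) = 2.55 / 40.08 = 0.06362 mol
Ca²⁺ + 2e⁻ → Ca, so n(e⁻) = 2 × 0.06362 = 0.1272 mol
Q = 0.1272 × 96485 / 0.658 = 18650 C
I = Q / t = 18650 / 1566 s = 11.9 A

11.9 A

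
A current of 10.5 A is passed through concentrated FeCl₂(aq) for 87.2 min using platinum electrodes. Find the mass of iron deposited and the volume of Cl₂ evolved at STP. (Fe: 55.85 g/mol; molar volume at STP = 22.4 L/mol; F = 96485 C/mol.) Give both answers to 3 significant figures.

15.9 g Fe; 6.38 L Cl₂

Q = 10.5 × 5232 = 54940 C; n(e⁻) = 54940 / 96485 = 0.5694 mol
Cathode: Fe²⁺ + 2e⁻ → Fe → n(Fe) = 0.5694/2 = 0.2847 mol → 15.9 g
Anode: 2Cl⁻ → Cl₂ + 2e⁻ → n(Cl₂) = 0.5694/2 = 0.2847 mol → 6.38 L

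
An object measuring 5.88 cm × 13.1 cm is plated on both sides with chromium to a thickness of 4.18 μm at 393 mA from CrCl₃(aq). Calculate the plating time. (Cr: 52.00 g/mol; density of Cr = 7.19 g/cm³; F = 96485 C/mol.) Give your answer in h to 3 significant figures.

Plated area = 2 × 5.88 × 13.1 = 154.1 cm²
Volume = 154.1 × 4.18×10⁻⁴ cm = 0.06441 cm³
m(Cr) = 0.06441 × 7.19 = 0.4631 g
n(Cr) = 0.4631 / 52.00 = 0.008906 mol; n(e⁻) = 3 × 0.008906 = 0.02672 mol
Q = 0.02672 × 96485 = 2578 C
t = 2578 / 0.393 = 6560 s = 1.82 h

1.82 h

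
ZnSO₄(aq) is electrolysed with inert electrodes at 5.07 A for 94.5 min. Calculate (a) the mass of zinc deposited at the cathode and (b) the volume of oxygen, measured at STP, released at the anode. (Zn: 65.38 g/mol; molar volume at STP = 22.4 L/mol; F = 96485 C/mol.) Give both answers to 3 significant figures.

Q = 5.07 × 5670 = 28750 C; n(e⁻) = 28750 / 96485 = 0.2980 mol
Cathode: Zn²⁺ + 2e⁻ → Zn → n(Zn) = 0.2980/2 = 0.1490 mol → 9.74 g
Anode: 2H₂O → O₂ + 4H⁺ + 4e⁻ → n(O₂) = 0.2980/4 = 0.07450 mol → 1.67 L

9.74 g Zn; 1.67 L O₂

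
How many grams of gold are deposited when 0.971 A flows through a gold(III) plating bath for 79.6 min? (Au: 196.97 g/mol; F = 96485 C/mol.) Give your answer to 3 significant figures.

Q = 0.971 A × 4776 s = 4637 C
n(e⁻) = 4637 / 96485 = 0.04806 mol
Au³⁺ + 3e⁻ → Au, so n(Au) = 0.04806 / 3 = 0.01602 mol
m = 0.01602 × 196.97 = 3.16 g

3.16 g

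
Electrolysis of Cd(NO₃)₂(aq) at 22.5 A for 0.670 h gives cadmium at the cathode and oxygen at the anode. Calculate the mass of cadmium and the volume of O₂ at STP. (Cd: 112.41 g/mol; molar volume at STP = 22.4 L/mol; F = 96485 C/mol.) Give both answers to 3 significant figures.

Q = 22.5 × 2412 = 54270 C; n(e⁻) = 54270 / 96485 = 0.5625 mol
Cathode: Cd²⁺ + 2e⁻ → Cd → n(Cd) = 0.5625/2 = 0.2813 mol → 31.6 g
Anode: 2H₂O → O₂ + 4H⁺ + 4e⁻ → n(O₂) = 0.5625/4 = 0.1406 mol → 3.15 L

31.6 g Cd; 3.15 L O₂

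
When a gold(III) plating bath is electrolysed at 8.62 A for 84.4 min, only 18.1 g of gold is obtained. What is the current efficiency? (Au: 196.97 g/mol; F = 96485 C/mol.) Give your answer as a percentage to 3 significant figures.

60.9%

Q = 8.62 × 5064 = 43650 C
n(e⁻) = 43650 / 96485 = 0.4524 mol
Au³⁺ + 3e⁻ → Au, so theoretical n(Au) = 0.1508 mol → 29.70 g
Efficiency = 18.1 / 29.70 = 0.6094 = 60.9%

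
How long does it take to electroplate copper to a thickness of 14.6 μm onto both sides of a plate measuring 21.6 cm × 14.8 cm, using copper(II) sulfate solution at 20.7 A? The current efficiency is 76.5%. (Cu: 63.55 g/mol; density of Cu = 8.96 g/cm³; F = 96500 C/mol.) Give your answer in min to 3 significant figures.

26.7 min

Plated area = 2 × 21.6 × 14.8 = 639.4 cm²
Volume = 639.4 × 14.6×10⁻⁴ cm = 0.9335 cm³
m(Cu) = 0.9335 × 8.96 = 8.364 g
n(Cu) = 8.364 / 63.55 = 0.1316 mol; n(e⁻) = 2 × 0.1316 = 0.2632 mol
Q = 0.2632 × 96500 / 0.765 = 33200 C
t = 33200 / 20.7 = 1604 s = 26.7 min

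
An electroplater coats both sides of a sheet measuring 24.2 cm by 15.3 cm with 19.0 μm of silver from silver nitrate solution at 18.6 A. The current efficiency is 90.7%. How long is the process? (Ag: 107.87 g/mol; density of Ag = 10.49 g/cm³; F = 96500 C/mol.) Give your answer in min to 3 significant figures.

Plated area = 2 × 24.2 × 15.3 = 740.5 cm²
Volume = 740.5 × 19.0×10⁻⁴ cm = 1.407 cm³
m(Ag) = 1.407 × 10.49 = 14.76 g
n(Ag) = 14.76 / 107.87 = 0.1368 mol; n(e⁻) = 0.1368 mol
Q = 0.1368 × 96500 / 0.907 = 14550 C
t = 14550 / 18.6 = 782.3 s = 13.0 min

13.0 min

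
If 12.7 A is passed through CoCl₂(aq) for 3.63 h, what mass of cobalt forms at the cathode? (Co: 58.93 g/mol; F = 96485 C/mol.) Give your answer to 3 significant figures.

Charge passed = 12.7 × 13068 = 1.660×10^5 C
Moles of electrons = 1.660×10^5 / 96485 = 1.720 mol
Co²⁺ + 2e⁻ → Co, so n(Co) = 1.720 / 2 = 0.8600 mol
m = 0.8600 × 58.93 = 50.7 g

50.7 g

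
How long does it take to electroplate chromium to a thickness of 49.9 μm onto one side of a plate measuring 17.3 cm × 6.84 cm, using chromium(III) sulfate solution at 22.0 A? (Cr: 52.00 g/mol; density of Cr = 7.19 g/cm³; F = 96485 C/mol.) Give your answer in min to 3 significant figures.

17.9 min

Plated area = 17.3 × 6.84 = 118.3 cm²
Volume = 118.3 × 49.9×10⁻⁴ cm = 0.5903 cm³
m(Cr) = 0.5903 × 7.19 = 4.244 g
n(Cr) = 4.244 / 52.00 = 0.08162 mol; n(e⁻) = 3 × 0.08162 = 0.2449 mol
Q = 0.2449 × 96485 = 23630 C
t = 23630 / 22.0 = 1074 s = 17.9 min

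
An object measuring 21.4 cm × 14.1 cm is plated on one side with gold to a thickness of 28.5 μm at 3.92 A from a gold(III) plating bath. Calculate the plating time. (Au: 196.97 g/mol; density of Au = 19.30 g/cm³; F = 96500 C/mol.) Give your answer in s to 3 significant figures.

6220 s

Plated area = 21.4 × 14.1 = 301.7 cm²
Volume = 301.7 × 28.5×10⁻⁴ cm = 0.8598 cm³
m(Au) = 0.8598 × 19.30 = 16.59 g
n(Au) = 16.59 / 196.97 = 0.08423 mol; n(e⁻) = 3 × 0.08423 = 0.2527 mol
Q = 0.2527 × 96500 = 24390 C
t = 24390 / 3.92 = 6222 s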